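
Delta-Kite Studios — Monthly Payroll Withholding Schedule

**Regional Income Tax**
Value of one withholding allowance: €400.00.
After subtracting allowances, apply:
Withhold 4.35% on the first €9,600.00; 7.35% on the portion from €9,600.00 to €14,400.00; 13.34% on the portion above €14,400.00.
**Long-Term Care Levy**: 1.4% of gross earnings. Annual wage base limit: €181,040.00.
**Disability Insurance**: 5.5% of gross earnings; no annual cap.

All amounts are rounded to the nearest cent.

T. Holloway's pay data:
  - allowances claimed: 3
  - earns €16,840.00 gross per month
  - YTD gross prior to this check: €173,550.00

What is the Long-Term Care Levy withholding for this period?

Long-Term Care Levy: cap €181,040.00 − YTD €173,550.00 = €7,490.00 subject; 1.4% × €7,490.00 = €104.86

€104.86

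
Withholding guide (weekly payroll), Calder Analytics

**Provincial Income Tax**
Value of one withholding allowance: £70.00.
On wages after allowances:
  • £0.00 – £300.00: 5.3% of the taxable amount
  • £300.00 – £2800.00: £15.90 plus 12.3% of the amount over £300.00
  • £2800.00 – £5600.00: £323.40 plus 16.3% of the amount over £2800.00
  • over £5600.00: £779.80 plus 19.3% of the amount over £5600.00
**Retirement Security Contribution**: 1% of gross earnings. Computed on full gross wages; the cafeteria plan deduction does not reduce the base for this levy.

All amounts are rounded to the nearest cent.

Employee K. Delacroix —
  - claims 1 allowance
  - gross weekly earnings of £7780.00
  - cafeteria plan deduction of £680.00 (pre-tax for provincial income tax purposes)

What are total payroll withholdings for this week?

Provincial Income Tax: taxable = £7780.00 − £680.00 − 1×£70.00 = £7030.00
  £779.80 + 19.3% × (£7030.00 − £5600.00) = £779.80 + 19.3% × £1430.00 = £1055.79
Retirement Security Contribution: 1% × £7780.00 = £77.80
Total: £1055.79 + £77.80 = £1133.59

£1133.59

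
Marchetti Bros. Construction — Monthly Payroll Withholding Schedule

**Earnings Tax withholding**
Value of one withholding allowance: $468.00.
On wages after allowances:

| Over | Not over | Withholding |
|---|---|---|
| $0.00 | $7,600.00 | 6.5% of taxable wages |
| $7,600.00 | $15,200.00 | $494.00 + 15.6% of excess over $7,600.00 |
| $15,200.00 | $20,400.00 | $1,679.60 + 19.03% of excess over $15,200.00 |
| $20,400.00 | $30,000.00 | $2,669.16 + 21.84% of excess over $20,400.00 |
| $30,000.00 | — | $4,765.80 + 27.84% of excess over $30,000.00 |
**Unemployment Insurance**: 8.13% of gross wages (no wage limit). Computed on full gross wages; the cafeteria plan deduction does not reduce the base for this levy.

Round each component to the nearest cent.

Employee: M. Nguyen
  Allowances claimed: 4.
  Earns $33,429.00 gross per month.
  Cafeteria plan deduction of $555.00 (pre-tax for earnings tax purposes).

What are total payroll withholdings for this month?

$7,762.54

Earnings Tax: taxable = $33,429.00 − $555.00 − 4×$468.00 = $31,002.00
  $4,765.80 + 27.84% × ($31,002.00 − $30,000.00) = $4,765.80 + 27.84% × $1,002.00 = $5,044.76
Unemployment Insurance: 8.13% × $33,429.00 = $2,717.78
Total: $5,044.76 + $2,717.78 = $7,762.54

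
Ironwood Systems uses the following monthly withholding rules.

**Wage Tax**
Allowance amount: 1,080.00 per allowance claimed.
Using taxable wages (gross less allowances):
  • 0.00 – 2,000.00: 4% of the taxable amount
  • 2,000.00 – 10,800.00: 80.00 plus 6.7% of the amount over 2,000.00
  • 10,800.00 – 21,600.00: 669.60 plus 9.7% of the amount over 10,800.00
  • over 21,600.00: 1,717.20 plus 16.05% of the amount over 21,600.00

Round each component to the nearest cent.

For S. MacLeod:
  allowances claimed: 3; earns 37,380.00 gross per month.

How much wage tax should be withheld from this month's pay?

Wage Tax: taxable = 37,380.00 − 3×1,080.00 = 34,140.00
  1,717.20 + 16.05% × (34,140.00 − 21,600.00) = 1,717.20 + 16.05% × 12,540.00 = 3,729.87

3,729.87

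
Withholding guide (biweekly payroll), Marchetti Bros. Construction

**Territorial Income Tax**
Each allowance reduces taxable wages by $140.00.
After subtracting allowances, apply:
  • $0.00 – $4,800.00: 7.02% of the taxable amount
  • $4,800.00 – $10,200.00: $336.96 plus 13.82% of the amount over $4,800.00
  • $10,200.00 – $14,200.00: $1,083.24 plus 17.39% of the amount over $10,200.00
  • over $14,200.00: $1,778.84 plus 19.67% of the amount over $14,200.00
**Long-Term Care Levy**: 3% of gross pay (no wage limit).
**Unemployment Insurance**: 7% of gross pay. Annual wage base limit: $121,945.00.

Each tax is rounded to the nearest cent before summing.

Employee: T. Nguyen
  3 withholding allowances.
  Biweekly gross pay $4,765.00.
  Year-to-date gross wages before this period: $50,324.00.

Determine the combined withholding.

$781.52

Territorial Income Tax: taxable = $4,765.00 − 3×$140.00 = $4,345.00
  7.02% × $4,345.00 = $305.02
Long-Term Care Levy: 3% × $4,765.00 = $142.95
Unemployment Insurance: 7% × $4,765.00 = $333.55
Total: $305.02 + $142.95 + $333.55 = $781.52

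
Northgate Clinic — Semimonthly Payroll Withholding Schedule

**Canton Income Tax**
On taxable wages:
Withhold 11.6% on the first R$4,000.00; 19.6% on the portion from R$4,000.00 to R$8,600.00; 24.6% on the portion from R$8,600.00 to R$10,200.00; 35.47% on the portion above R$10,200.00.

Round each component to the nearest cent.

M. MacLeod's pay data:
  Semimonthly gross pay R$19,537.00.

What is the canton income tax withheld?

R$5,071.03

Canton Income Tax: taxable = R$19,537.00
  R$1,759.20 + 35.47% × (R$19,537.00 − R$10,200.00) = R$1,759.20 + 35.47% × R$9,337.00 = R$5,071.03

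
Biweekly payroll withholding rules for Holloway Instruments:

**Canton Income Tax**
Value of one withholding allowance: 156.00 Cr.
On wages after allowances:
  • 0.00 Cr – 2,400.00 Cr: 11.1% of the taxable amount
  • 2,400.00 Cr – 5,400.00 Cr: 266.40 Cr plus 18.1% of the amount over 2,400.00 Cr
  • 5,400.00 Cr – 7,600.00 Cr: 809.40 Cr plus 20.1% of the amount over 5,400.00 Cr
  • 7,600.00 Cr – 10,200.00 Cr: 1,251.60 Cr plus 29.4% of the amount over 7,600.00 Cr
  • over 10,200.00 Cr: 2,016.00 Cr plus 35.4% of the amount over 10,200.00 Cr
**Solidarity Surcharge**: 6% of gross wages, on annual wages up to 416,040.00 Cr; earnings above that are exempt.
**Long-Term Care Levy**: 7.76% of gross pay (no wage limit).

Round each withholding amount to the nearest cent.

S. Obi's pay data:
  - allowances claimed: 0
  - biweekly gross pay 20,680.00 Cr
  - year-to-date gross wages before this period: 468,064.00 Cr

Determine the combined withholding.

7,330.69 Cr

Canton Income Tax: taxable = 20,680.00 Cr
  2,016.00 Cr + 35.4% × (20,680.00 Cr − 10,200.00 Cr) = 2,016.00 Cr + 35.4% × 10,480.00 Cr = 5,725.92 Cr
Solidarity Surcharge: YTD 468,064.00 Cr ≥ cap 416,040.00 Cr → 0.00 Cr
Long-Term Care Levy: 7.76% × 20,680.00 Cr = 1,604.77 Cr
Total: 5,725.92 Cr + 0.00 Cr + 1,604.77 Cr = 7,330.69 Cr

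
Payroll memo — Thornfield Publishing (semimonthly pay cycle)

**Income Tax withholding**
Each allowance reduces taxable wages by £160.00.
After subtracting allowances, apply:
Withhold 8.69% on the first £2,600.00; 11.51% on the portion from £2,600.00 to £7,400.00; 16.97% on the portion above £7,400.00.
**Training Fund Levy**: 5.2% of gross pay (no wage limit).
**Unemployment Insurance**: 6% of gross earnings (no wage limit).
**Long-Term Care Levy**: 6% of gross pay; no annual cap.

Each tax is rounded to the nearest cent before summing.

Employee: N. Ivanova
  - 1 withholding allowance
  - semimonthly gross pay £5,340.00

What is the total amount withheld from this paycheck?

£1,441.38

Income Tax: taxable = £5,340.00 − 1×£160.00 = £5,180.00
  £225.94 + 11.51% × (£5,180.00 − £2,600.00) = £225.94 + 11.51% × £2,580.00 = £522.90
Training Fund Levy: 5.2% × £5,340.00 = £277.68
Unemployment Insurance: 6% × £5,340.00 = £320.40
Long-Term Care Levy: 6% × £5,340.00 = £320.40
Total: £522.90 + £277.68 + £320.40 + £320.40 = £1,441.38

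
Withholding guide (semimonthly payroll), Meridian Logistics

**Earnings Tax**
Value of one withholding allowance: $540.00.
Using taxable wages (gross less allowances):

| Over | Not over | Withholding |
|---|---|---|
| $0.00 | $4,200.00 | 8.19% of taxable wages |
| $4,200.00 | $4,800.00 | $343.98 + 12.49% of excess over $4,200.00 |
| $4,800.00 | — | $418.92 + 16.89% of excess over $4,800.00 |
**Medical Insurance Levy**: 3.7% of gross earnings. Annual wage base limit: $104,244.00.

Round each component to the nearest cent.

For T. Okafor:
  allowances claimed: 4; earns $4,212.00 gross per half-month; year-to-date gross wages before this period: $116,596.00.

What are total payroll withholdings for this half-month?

$168.06

Earnings Tax: taxable = $4,212.00 − 4×$540.00 = $2,052.00
  8.19% × $2,052.00 = $168.06
Medical Insurance Levy: YTD $116,596.00 ≥ cap $104,244.00 → $0.00
Total: $168.06 + $0.00 = $168.06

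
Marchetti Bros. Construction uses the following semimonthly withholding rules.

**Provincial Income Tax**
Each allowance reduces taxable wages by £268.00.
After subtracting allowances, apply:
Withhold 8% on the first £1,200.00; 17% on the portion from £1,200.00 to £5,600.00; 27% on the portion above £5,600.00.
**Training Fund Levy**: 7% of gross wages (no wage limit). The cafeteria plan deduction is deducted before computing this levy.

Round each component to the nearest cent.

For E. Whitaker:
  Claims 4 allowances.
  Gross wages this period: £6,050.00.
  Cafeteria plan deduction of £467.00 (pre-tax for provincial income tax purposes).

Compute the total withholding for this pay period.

Provincial Income Tax: taxable = £6,050.00 − £467.00 − 4×£268.00 = £4,511.00
  £96.00 + 17% × (£4,511.00 − £1,200.00) = £96.00 + 17% × £3,311.00 = £658.87
Training Fund Levy: 7% × £5,583.00 = £390.81
Total: £658.87 + £390.81 = £1,049.68

£1,049.68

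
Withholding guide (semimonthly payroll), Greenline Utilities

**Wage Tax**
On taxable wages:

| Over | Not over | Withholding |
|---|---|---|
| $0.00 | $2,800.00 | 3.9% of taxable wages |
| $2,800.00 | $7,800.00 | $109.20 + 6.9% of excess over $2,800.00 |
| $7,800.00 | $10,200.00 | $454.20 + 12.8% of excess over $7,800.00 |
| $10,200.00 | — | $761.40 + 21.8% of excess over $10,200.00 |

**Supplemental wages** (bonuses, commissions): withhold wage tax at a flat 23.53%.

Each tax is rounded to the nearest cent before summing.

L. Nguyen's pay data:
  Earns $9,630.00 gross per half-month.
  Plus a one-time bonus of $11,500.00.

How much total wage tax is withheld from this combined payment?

$3,394.39

Wage Tax: taxable = $9,630.00
  $454.20 + 12.8% × ($9,630.00 − $7,800.00) = $454.20 + 12.8% × $1,830.00 = $688.44
Supplemental (23.53% flat on bonus): 23.53% × $11,500.00 = $2,705.95
Total wage tax: $688.44 + $2,705.95 = $3,394.39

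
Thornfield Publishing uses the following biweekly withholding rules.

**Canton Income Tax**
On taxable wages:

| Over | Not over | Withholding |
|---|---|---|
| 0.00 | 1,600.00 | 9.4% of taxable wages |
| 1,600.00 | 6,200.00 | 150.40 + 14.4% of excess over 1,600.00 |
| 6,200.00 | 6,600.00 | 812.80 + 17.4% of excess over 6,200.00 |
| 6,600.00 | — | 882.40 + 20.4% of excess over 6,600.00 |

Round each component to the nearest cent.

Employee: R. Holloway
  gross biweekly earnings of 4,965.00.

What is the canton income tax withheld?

634.96

Canton Income Tax: taxable = 4,965.00
  150.40 + 14.4% × (4,965.00 − 1,600.00) = 150.40 + 14.4% × 3,365.00 = 634.96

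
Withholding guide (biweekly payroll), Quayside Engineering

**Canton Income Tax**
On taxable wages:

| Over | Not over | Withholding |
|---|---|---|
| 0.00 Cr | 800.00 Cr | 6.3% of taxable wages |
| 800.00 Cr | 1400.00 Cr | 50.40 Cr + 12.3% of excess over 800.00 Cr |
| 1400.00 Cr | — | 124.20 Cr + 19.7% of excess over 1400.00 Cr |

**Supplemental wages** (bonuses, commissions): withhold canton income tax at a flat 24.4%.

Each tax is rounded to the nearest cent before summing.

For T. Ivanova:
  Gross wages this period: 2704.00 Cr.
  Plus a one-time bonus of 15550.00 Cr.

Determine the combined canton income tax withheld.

Canton Income Tax: taxable = 2704.00 Cr
  124.20 Cr + 19.7% × (2704.00 Cr − 1400.00 Cr) = 124.20 Cr + 19.7% × 1304.00 Cr = 381.09 Cr
Supplemental (24.4% flat on bonus): 24.4% × 15550.00 Cr = 3794.20 Cr
Total canton income tax: 381.09 Cr + 3794.20 Cr = 4175.29 Cr

4175.29 Cr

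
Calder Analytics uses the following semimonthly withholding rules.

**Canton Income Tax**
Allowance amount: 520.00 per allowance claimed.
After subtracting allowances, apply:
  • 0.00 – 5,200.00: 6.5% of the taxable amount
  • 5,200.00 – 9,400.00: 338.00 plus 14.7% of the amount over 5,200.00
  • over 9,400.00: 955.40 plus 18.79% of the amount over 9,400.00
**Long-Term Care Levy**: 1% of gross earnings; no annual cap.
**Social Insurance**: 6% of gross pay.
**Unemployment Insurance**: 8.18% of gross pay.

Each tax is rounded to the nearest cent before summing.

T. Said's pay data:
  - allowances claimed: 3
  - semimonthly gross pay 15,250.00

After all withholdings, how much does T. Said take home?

Canton Income Tax: taxable = 15,250.00 − 3×520.00 = 13,690.00
  955.40 + 18.79% × (13,690.00 − 9,400.00) = 955.40 + 18.79% × 4,290.00 = 1,761.49
Long-Term Care Levy: 1% × 15,250.00 = 152.50
Social Insurance: 6% × 15,250.00 = 915.00
Unemployment Insurance: 8.18% × 15,250.00 = 1,247.45
Total withheld: 1,761.49 + 152.50 + 915.00 + 1,247.45 = 4,076.44
Net pay: 15,250.00 − 4,076.44 = 11,173.56

11,173.56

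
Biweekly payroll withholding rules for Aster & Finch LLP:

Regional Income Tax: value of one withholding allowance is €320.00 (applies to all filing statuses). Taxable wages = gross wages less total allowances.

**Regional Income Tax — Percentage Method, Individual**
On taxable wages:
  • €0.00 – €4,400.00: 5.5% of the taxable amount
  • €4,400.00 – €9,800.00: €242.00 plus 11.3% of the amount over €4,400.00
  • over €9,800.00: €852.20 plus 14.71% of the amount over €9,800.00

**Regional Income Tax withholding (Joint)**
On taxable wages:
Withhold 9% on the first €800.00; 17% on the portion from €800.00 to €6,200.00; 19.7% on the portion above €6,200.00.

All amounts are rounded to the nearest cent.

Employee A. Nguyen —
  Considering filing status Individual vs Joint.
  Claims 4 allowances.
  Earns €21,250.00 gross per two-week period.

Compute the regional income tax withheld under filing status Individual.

Regional Income Tax (Individual): taxable = €21,250.00 − 4×€320.00 = €19,970.00
  €852.20 + 14.71% × (€19,970.00 − €9,800.00) = €852.20 + 14.71% × €10,170.00 = €2,348.21

€2,348.21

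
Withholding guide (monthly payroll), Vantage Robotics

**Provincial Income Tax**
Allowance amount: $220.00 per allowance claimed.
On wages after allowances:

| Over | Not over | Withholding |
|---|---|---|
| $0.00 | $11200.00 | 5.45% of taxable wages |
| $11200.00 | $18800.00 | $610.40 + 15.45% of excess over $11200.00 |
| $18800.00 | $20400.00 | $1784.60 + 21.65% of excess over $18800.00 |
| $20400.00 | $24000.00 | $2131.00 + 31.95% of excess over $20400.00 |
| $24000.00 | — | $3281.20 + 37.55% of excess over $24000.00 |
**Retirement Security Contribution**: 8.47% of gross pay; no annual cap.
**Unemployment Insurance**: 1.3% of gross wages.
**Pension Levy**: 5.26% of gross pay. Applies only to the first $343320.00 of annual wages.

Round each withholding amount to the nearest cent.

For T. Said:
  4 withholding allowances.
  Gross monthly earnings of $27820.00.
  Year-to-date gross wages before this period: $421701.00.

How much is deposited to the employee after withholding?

$20716.82

Provincial Income Tax: taxable = $27820.00 − 4×$220.00 = $26940.00
  $3281.20 + 37.55% × ($26940.00 − $24000.00) = $3281.20 + 37.55% × $2940.00 = $4385.17
Retirement Security Contribution: 8.47% × $27820.00 = $2356.35
Unemployment Insurance: 1.3% × $27820.00 = $361.66
Pension Levy: YTD $421701.00 ≥ cap $343320.00 → $0.00
Total withheld: $4385.17 + $2356.35 + $361.66 + $0.00 = $7103.18
Net pay: $27820.00 − $7103.18 = $20716.82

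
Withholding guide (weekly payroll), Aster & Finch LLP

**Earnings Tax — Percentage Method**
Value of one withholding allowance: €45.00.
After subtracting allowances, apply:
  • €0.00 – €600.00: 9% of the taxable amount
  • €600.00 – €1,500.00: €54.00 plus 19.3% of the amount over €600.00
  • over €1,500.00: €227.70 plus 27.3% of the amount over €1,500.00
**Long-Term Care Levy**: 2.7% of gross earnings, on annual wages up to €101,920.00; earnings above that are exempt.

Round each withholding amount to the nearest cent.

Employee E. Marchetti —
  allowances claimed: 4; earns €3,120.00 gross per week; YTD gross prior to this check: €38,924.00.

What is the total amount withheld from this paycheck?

Earnings Tax: taxable = €3,120.00 − 4×€45.00 = €2,940.00
  €227.70 + 27.3% × (€2,940.00 − €1,500.00) = €227.70 + 27.3% × €1,440.00 = €620.82
Long-Term Care Levy: 2.7% × €3,120.00 = €84.24
Total: €620.82 + €84.24 = €705.06

€705.06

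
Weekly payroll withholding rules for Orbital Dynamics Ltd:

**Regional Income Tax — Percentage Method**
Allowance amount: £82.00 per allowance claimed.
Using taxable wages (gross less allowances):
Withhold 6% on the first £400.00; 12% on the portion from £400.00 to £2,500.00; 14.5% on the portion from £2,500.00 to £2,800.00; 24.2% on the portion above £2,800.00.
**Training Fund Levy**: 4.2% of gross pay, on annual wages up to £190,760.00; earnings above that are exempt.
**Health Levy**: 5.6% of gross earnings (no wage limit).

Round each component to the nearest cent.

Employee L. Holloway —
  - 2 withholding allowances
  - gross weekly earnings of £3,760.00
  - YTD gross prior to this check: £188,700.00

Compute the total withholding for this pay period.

Regional Income Tax: taxable = £3,760.00 − 2×£82.00 = £3,596.00
  £319.50 + 24.2% × (£3,596.00 − £2,800.00) = £319.50 + 24.2% × £796.00 = £512.13
Training Fund Levy: cap £190,760.00 − YTD £188,700.00 = £2,060.00 subject; 4.2% × £2,060.00 = £86.52
Health Levy: 5.6% × £3,760.00 = £210.56
Total: £512.13 + £86.52 + £210.56 = £809.21

£809.21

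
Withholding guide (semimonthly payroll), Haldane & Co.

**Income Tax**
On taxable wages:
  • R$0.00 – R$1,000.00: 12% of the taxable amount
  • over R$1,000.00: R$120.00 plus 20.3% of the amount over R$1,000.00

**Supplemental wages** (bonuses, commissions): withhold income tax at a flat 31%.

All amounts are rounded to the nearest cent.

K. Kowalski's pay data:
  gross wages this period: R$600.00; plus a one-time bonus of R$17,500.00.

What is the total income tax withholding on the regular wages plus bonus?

R$5,497.00

Income Tax: taxable = R$600.00
  12% × R$600.00 = R$72.00
Supplemental (31% flat on bonus): 31% × R$17,500.00 = R$5,425.00
Total income tax: R$72.00 + R$5,425.00 = R$5,497.00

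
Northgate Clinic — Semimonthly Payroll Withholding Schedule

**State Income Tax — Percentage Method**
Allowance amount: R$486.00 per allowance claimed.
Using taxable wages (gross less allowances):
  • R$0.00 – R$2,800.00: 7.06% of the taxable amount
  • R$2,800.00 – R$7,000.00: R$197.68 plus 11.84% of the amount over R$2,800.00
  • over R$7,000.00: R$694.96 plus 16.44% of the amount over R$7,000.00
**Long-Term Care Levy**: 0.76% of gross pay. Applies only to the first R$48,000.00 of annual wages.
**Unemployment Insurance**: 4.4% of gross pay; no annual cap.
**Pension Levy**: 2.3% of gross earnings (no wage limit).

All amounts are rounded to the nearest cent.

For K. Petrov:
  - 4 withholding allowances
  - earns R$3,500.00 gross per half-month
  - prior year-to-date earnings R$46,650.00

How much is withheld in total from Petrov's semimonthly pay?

R$354.61

State Income Tax: taxable = R$3,500.00 − 4×R$486.00 = R$1,556.00
  7.06% × R$1,556.00 = R$109.85
Long-Term Care Levy: cap R$48,000.00 − YTD R$46,650.00 = R$1,350.00 subject; 0.76% × R$1,350.00 = R$10.26
Unemployment Insurance: 4.4% × R$3,500.00 = R$154.00
Pension Levy: 2.3% × R$3,500.00 = R$80.50
Total: R$109.85 + R$10.26 + R$154.00 + R$80.50 = R$354.61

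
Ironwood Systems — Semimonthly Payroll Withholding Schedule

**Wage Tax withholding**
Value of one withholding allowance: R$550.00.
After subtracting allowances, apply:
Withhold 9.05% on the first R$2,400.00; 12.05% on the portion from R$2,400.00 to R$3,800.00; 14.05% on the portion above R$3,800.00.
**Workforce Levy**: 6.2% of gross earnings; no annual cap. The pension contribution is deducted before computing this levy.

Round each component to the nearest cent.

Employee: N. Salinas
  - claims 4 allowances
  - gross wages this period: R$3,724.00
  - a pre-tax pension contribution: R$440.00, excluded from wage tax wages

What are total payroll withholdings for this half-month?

R$301.71

Wage Tax: taxable = R$3,724.00 − R$440.00 − 4×R$550.00 = R$1,084.00
  9.05% × R$1,084.00 = R$98.10
Workforce Levy: 6.2% × R$3,284.00 = R$203.61
Total: R$98.10 + R$203.61 = R$301.71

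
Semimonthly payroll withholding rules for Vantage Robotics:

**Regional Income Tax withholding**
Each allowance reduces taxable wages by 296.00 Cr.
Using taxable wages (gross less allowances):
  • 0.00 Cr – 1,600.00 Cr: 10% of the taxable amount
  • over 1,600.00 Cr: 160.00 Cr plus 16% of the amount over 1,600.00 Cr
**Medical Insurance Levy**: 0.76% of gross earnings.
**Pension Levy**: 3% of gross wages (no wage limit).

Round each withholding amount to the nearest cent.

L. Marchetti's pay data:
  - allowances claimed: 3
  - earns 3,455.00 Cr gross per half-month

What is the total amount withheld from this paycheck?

Regional Income Tax: taxable = 3,455.00 Cr − 3×296.00 Cr = 2,567.00 Cr
  160.00 Cr + 16% × (2,567.00 Cr − 1,600.00 Cr) = 160.00 Cr + 16% × 967.00 Cr = 314.72 Cr
Medical Insurance Levy: 0.76% × 3,455.00 Cr = 26.26 Cr
Pension Levy: 3% × 3,455.00 Cr = 103.65 Cr
Total: 314.72 Cr + 26.26 Cr + 103.65 Cr = 444.63 Cr

444.63 Cr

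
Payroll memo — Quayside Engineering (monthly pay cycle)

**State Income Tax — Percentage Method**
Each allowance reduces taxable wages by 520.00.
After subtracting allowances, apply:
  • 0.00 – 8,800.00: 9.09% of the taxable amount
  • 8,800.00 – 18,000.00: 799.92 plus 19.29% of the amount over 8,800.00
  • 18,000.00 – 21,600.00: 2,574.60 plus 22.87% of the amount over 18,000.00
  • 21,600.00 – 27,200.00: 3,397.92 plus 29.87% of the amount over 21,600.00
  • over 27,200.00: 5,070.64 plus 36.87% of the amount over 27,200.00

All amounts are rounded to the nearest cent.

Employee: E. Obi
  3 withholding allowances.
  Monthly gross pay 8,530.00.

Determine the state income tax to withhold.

State Income Tax: taxable = 8,530.00 − 3×520.00 = 6,970.00
  9.09% × 6,970.00 = 633.57

633.57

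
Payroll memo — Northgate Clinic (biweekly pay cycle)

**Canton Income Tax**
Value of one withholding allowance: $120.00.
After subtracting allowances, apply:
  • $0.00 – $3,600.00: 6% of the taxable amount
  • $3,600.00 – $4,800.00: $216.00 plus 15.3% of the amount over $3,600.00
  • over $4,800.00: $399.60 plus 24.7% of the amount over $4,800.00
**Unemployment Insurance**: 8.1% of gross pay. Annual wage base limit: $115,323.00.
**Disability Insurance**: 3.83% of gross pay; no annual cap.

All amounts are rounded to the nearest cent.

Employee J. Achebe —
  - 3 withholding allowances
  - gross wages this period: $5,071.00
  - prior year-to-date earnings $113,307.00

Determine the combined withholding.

$743.50

Canton Income Tax: taxable = $5,071.00 − 3×$120.00 = $4,711.00
  $216.00 + 15.3% × ($4,711.00 − $3,600.00) = $216.00 + 15.3% × $1,111.00 = $385.98
Unemployment Insurance: cap $115,323.00 − YTD $113,307.00 = $2,016.00 subject; 8.1% × $2,016.00 = $163.30
Disability Insurance: 3.83% × $5,071.00 = $194.22
Total: $385.98 + $163.30 + $194.22 = $743.50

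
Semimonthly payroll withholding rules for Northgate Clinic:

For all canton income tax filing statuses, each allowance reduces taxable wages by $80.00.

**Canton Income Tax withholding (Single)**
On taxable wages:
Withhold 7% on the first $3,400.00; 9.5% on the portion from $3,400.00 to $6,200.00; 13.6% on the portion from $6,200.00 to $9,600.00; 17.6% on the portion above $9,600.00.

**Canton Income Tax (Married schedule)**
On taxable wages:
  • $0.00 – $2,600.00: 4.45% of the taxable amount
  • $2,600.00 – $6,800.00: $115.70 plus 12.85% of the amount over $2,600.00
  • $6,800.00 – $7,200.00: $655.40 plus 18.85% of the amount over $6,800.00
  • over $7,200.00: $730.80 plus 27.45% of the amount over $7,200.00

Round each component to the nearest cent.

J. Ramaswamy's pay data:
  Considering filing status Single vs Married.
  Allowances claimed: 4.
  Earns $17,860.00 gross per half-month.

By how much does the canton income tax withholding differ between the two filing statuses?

Canton Income Tax (Single): taxable = $17,860.00 − 4×$80.00 = $17,540.00
  $966.40 + 17.6% × ($17,540.00 − $9,600.00) = $966.40 + 17.6% × $7,940.00 = $2,363.84
Canton Income Tax (Married): taxable = $17,860.00 − 4×$80.00 = $17,540.00
  $730.80 + 27.45% × ($17,540.00 − $7,200.00) = $730.80 + 27.45% × $10,340.00 = $3,569.13
Difference: |$2,363.84 − $3,569.13| = $1,205.29 (higher under Married)

$1,205.29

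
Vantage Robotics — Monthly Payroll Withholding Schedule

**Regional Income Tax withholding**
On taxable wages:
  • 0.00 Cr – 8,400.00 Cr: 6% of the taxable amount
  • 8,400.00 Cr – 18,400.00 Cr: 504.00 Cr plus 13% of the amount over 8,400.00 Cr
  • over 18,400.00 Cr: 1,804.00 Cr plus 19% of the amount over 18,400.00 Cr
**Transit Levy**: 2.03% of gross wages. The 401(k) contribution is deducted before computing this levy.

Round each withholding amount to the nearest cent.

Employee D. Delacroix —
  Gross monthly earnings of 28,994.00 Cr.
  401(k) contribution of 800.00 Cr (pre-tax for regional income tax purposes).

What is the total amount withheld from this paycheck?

4,237.20 Cr

Regional Income Tax: taxable = 28,994.00 Cr − 800.00 Cr = 28,194.00 Cr
  1,804.00 Cr + 19% × (28,194.00 Cr − 18,400.00 Cr) = 1,804.00 Cr + 19% × 9,794.00 Cr = 3,664.86 Cr
Transit Levy: 2.03% × 28,194.00 Cr = 572.34 Cr
Total: 3,664.86 Cr + 572.34 Cr = 4,237.20 Cr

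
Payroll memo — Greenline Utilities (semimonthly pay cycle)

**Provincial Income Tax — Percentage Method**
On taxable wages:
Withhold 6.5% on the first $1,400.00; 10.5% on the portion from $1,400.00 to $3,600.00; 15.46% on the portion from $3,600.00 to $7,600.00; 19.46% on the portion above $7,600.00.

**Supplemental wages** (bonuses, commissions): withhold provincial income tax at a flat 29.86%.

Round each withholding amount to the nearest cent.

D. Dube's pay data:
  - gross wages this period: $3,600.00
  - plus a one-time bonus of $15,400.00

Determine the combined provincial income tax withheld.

Provincial Income Tax: taxable = $3,600.00
  $91.00 + 10.5% × ($3,600.00 − $1,400.00) = $91.00 + 10.5% × $2,200.00 = $322.00
Supplemental (29.86% flat on bonus): 29.86% × $15,400.00 = $4,598.44
Total provincial income tax: $322.00 + $4,598.44 = $4,920.44

$4,920.44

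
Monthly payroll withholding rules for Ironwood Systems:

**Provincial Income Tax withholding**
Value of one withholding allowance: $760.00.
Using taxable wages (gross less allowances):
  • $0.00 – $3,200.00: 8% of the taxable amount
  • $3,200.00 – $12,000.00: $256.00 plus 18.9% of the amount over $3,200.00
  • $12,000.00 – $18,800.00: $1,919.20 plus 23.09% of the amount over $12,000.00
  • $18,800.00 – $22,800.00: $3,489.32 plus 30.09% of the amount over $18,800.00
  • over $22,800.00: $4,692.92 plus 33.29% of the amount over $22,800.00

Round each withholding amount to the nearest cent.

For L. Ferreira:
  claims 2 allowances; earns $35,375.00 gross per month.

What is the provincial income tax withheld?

Provincial Income Tax: taxable = $35,375.00 − 2×$760.00 = $33,855.00
  $4,692.92 + 33.29% × ($33,855.00 − $22,800.00) = $4,692.92 + 33.29% × $11,055.00 = $8,373.13

$8,373.13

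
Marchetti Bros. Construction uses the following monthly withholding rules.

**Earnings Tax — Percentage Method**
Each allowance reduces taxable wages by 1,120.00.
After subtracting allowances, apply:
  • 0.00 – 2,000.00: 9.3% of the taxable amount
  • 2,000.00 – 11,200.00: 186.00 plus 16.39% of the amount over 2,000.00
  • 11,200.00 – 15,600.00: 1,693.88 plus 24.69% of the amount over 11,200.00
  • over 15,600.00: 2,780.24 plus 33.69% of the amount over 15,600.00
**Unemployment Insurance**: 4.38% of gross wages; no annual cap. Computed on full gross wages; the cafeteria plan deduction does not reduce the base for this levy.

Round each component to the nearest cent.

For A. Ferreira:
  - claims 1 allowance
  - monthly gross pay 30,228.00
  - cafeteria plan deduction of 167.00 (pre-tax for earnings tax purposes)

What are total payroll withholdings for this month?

Earnings Tax: taxable = 30,228.00 − 167.00 − 1×1,120.00 = 28,941.00
  2,780.24 + 33.69% × (28,941.00 − 15,600.00) = 2,780.24 + 33.69% × 13,341.00 = 7,274.82
Unemployment Insurance: 4.38% × 30,228.00 = 1,323.99
Total: 7,274.82 + 1,323.99 = 8,598.81

8,598.81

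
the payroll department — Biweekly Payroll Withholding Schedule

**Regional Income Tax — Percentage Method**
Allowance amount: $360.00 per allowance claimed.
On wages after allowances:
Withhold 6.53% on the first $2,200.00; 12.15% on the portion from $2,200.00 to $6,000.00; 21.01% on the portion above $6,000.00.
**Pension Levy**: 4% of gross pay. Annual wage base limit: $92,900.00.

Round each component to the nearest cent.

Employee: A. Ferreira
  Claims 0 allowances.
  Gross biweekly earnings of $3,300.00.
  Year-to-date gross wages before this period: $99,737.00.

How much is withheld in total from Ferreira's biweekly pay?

Regional Income Tax: taxable = $3,300.00
  $143.66 + 12.15% × ($3,300.00 − $2,200.00) = $143.66 + 12.15% × $1,100.00 = $277.31
Pension Levy: YTD $99,737.00 ≥ cap $92,900.00 → $0.00
Total: $277.31 + $0.00 = $277.31

$277.31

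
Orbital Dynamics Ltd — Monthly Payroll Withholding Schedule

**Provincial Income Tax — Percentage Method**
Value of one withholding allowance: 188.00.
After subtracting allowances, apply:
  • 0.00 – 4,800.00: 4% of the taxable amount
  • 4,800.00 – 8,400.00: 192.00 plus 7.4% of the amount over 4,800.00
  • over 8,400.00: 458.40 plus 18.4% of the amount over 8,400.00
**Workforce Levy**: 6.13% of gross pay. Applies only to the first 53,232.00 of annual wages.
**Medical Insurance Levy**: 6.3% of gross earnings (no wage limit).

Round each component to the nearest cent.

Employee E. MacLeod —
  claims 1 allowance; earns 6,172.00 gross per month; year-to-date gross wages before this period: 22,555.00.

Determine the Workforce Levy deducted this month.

Workforce Levy: 6.13% × 6,172.00 = 378.34

378.34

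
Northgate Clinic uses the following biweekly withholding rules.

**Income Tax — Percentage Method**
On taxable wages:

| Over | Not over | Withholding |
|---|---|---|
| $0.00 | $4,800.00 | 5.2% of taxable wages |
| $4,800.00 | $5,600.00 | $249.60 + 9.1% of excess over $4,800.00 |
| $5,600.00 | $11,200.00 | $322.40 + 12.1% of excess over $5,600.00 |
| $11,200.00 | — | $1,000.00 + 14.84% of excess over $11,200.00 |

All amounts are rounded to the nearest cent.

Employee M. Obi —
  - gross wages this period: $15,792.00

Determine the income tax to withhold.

$1,681.45

Income Tax: taxable = $15,792.00
  $1,000.00 + 14.84% × ($15,792.00 − $11,200.00) = $1,000.00 + 14.84% × $4,592.00 = $1,681.45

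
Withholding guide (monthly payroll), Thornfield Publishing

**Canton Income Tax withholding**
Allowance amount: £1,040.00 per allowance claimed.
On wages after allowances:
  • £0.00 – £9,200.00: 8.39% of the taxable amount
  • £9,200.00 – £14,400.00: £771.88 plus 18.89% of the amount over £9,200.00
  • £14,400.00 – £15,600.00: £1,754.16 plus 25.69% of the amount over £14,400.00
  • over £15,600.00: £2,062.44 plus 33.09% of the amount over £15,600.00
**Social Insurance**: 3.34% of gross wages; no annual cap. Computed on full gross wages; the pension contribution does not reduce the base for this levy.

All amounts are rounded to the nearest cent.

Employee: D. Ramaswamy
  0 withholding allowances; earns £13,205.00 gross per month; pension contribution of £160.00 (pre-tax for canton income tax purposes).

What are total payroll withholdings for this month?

£1,939.25

Canton Income Tax: taxable = £13,205.00 − £160.00 = £13,045.00
  £771.88 + 18.89% × (£13,045.00 − £9,200.00) = £771.88 + 18.89% × £3,845.00 = £1,498.20
Social Insurance: 3.34% × £13,205.00 = £441.05
Total: £1,498.20 + £441.05 = £1,939.25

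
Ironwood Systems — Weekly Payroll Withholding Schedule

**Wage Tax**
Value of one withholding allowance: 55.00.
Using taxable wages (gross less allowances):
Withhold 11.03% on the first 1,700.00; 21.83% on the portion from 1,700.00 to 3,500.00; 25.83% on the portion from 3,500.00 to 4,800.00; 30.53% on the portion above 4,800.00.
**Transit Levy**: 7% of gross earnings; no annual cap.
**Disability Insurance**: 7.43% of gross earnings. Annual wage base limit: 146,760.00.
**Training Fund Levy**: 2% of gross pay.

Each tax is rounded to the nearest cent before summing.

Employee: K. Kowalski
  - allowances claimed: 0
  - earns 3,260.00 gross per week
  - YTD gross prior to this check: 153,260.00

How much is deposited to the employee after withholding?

Wage Tax: taxable = 3,260.00
  187.51 + 21.83% × (3,260.00 − 1,700.00) = 187.51 + 21.83% × 1,560.00 = 528.06
Transit Levy: 7% × 3,260.00 = 228.20
Disability Insurance: YTD 153,260.00 ≥ cap 146,760.00 → 0.00
Training Fund Levy: 2% × 3,260.00 = 65.20
Total withheld: 528.06 + 228.20 + 0.00 + 65.20 = 821.46
Net pay: 3,260.00 − 821.46 = 2,438.54

2,438.54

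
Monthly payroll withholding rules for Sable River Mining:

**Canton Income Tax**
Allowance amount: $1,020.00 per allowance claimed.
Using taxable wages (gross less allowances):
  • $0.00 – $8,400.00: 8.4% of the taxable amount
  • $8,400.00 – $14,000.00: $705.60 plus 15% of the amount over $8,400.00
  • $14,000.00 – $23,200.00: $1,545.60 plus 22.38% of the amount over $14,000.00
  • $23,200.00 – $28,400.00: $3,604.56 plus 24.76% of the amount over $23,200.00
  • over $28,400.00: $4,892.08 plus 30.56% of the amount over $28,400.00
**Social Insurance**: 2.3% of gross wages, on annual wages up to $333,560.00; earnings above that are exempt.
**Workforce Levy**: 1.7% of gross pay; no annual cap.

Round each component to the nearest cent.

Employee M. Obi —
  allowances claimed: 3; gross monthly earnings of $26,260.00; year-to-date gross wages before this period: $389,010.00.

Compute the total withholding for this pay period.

$4,050.98

Canton Income Tax: taxable = $26,260.00 − 3×$1,020.00 = $23,200.00
  $1,545.60 + 22.38% × ($23,200.00 − $14,000.00) = $1,545.60 + 22.38% × $9,200.00 = $3,604.56
Social Insurance: YTD $389,010.00 ≥ cap $333,560.00 → $0.00
Workforce Levy: 1.7% × $26,260.00 = $446.42
Total: $3,604.56 + $0.00 + $446.42 = $4,050.98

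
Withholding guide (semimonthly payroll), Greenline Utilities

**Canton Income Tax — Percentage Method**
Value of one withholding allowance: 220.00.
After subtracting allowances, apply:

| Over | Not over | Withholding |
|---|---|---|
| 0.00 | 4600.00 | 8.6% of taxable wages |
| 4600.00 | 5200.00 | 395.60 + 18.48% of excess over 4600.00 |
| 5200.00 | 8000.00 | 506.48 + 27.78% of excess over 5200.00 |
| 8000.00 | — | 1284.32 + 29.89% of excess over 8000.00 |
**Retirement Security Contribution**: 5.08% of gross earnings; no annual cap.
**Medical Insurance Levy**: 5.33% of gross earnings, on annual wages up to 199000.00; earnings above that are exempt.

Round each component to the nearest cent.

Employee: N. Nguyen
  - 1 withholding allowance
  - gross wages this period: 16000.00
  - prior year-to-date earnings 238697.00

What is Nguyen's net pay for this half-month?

Canton Income Tax: taxable = 16000.00 − 1×220.00 = 15780.00
  1284.32 + 29.89% × (15780.00 − 8000.00) = 1284.32 + 29.89% × 7780.00 = 3609.76
Retirement Security Contribution: 5.08% × 16000.00 = 812.80
Medical Insurance Levy: YTD 238697.00 ≥ cap 199000.00 → 0.00
Total withheld: 3609.76 + 812.80 + 0.00 = 4422.56
Net pay: 16000.00 − 4422.56 = 11577.44

11577.44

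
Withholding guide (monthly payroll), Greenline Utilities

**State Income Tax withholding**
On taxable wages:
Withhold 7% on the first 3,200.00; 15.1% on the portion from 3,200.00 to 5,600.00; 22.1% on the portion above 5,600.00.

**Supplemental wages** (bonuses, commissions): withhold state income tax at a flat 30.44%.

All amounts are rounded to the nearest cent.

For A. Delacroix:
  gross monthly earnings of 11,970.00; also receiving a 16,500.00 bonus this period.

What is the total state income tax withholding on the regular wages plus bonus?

7,016.77

State Income Tax: taxable = 11,970.00
  586.40 + 22.1% × (11,970.00 − 5,600.00) = 586.40 + 22.1% × 6,370.00 = 1,994.17
Supplemental (30.44% flat on bonus): 30.44% × 16,500.00 = 5,022.60
Total state income tax: 1,994.17 + 5,022.60 = 7,016.77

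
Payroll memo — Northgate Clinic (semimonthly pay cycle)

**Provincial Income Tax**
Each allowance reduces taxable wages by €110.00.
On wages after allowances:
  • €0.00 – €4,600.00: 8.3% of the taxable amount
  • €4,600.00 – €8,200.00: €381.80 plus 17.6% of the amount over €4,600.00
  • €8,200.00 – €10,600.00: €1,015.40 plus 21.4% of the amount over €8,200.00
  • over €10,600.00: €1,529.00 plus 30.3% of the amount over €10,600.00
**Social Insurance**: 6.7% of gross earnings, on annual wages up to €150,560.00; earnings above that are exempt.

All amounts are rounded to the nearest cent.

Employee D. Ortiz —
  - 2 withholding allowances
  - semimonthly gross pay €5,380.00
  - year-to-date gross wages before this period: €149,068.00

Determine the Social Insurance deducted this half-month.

€99.96

Social Insurance: cap €150,560.00 − YTD €149,068.00 = €1,492.00 subject; 6.7% × €1,492.00 = €99.96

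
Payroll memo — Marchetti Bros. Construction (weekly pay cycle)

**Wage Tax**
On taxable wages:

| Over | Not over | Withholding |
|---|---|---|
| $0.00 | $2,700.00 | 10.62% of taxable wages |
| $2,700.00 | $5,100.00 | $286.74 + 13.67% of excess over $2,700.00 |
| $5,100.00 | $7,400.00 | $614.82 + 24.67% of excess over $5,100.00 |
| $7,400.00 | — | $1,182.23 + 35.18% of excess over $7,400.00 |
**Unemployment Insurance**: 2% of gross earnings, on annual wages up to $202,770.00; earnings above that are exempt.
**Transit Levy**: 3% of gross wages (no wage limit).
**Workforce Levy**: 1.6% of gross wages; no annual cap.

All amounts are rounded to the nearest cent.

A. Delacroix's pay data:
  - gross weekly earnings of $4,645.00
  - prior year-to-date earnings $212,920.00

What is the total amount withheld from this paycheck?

Wage Tax: taxable = $4,645.00
  $286.74 + 13.67% × ($4,645.00 − $2,700.00) = $286.74 + 13.67% × $1,945.00 = $552.62
Unemployment Insurance: YTD $212,920.00 ≥ cap $202,770.00 → $0.00
Transit Levy: 3% × $4,645.00 = $139.35
Workforce Levy: 1.6% × $4,645.00 = $74.32
Total: $552.62 + $0.00 + $139.35 + $74.32 = $766.29

$766.29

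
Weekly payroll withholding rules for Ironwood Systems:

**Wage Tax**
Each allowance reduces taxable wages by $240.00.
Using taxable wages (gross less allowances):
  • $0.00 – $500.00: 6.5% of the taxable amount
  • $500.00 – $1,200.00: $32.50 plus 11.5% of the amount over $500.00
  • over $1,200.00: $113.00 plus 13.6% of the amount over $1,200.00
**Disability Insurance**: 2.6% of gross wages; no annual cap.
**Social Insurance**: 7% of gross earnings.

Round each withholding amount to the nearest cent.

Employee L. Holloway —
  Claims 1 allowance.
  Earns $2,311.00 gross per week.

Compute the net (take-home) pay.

Wage Tax: taxable = $2,311.00 − 1×$240.00 = $2,071.00
  $113.00 + 13.6% × ($2,071.00 − $1,200.00) = $113.00 + 13.6% × $871.00 = $231.46
Disability Insurance: 2.6% × $2,311.00 = $60.09
Social Insurance: 7% × $2,311.00 = $161.77
Total withheld: $231.46 + $60.09 + $161.77 = $453.32
Net pay: $2,311.00 − $453.32 = $1,857.68

$1,857.68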